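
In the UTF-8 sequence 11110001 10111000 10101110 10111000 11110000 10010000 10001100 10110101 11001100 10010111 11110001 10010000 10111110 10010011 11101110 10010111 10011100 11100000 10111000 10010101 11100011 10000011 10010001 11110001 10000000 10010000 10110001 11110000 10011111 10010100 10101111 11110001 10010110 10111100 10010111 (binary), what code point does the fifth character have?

U+E5DC

Offset 0: leading byte 0xF1 = 11110001 → 4-byte char #1 = F1 B8 AE B8.
Offset 4: leading byte 0xF0 = 11110000 → 4-byte char #2 = F0 90 8C B5.
Offset 8: leading byte 0xCC = 11001100 → 2-byte char #3 = CC 97.
Offset 10: leading byte 0xF1 = 11110001 → 4-byte char #4 = F1 90 BE 93.
Offset 14: leading byte 0xEE = 11101110 → 3-byte char #5 = EE 97 9C.
Leading byte 0xEE = 11101110 matches 1110xxxx → 3-byte sequence.
Byte 1: 0xEE = 11101110, payload 1110 (4 bits).
Byte 2: 0x97 = 10010111 (10xxxxxx ✓), payload 010111.
Byte 3: 0x9C = 10011100 (10xxxxxx ✓), payload 011100.
Concatenate: 1110010111011100 = 0xE5DC (16 bits → U+E5DC).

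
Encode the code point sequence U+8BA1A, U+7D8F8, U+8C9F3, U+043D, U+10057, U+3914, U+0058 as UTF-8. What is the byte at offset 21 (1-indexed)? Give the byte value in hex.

0x94

1-indexed offset 21 is 0-indexed offset 20.
U+8BA1A → 4-byte form F2 8B A8 9A at offsets 0–3.
U+7D8F8 → 4-byte form F1 BD A3 B8 at offsets 4–7.
U+8C9F3 → 4-byte form F2 8C A7 B3 at offsets 8–11.
U+043D → 2-byte form D0 BD at offsets 12–13.
U+10057 → 4-byte form F0 90 81 97 at offsets 14–17.
U+3914 → 3-byte form E3 A4 94 at offsets 18–20.
Offset 20 falls in char 6's range; it's byte 3 of E3 A4 94 = 0x94.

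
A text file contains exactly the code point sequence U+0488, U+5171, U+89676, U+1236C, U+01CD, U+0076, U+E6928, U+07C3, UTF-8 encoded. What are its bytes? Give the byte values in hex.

U+0488: 2-byte form → D2 88.
U+5171: 3-byte form → E5 85 B1.
U+89676: 4-byte form → F2 89 99 B6.
U+1236C: 4-byte form → F0 92 8D AC.
U+01CD: 2-byte form → C7 8D.
U+0076: 1-byte form → 76.
U+E6928: 4-byte form → F3 A6 A4 A8.
U+07C3: 2-byte form → DF 83.
Concatenated (22 bytes): D2 88 E5 85 B1 F2 89 99 B6 F0 92 8D AC C7 8D 76 F3 A6 A4 A8 DF 83.

D2 88 E5 85 B1 F2 89 99 B6 F0 92 8D AC C7 8D 76 F3 A6 A4 A8 DF 83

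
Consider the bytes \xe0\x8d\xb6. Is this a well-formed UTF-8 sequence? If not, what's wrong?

invalid (overlong encoding)

Leading byte 0xE0 = 11100000 → 3-byte form.
Continuation bytes all match 10xxxxxx. Payload decodes to 0x376.
But 0x376 < 0x800, the minimum for a 3-byte sequence — this is an overlong encoding.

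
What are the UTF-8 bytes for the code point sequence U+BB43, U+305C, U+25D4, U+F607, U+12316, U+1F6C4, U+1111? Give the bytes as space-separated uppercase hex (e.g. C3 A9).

U+BB43: 3-byte form → EB AD 83.
U+305C: 3-byte form → E3 81 9C.
U+25D4: 3-byte form → E2 97 94.
U+F607: 3-byte form → EF 98 87.
U+12316: 4-byte form → F0 92 8C 96.
U+1F6C4: 4-byte form → F0 9F 9B 84.
U+1111: 3-byte form → E1 84 91.
Concatenated (23 bytes): EB AD 83 E3 81 9C E2 97 94 EF 98 87 F0 92 8C 96 F0 9F 9B 84 E1 84 91.

EB AD 83 E3 81 9C E2 97 94 EF 98 87 F0 92 8C 96 F0 9F 9B 84 E1 84 91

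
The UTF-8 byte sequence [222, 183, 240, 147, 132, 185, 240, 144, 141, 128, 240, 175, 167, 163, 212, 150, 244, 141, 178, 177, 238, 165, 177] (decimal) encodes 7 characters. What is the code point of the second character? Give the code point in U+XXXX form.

Offset 0: leading byte 0xDE = 11011110 → 2-byte char #1 = DE B7.
Offset 2: leading byte 0xF0 = 11110000 → 4-byte char #2 = F0 93 84 B9.
Leading byte 0xF0 = 11110000 matches 11110xxx → 4-byte sequence.
Byte 1: 0xF0 = 11110000, payload 000 (3 bits).
Byte 2: 0x93 = 10010011 (10xxxxxx ✓), payload 010011.
Byte 3: 0x84 = 10000100 (10xxxxxx ✓), payload 000100.
Byte 4: 0xB9 = 10111001 (10xxxxxx ✓), payload 111001.
Concatenate: 000010011000100111001 = 0x13139 (21 bits → U+13139).

U+13139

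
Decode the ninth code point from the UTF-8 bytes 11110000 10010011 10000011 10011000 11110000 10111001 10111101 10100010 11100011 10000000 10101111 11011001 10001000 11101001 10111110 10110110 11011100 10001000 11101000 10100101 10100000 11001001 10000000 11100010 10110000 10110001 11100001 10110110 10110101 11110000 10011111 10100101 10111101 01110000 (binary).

Offset 0: leading byte 0xF0 = 11110000 → 4-byte char #1 = F0 93 83 98.
Offset 4: leading byte 0xF0 = 11110000 → 4-byte char #2 = F0 B9 BD A2.
Offset 8: leading byte 0xE3 = 11100011 → 3-byte char #3 = E3 80 AF.
Offset 11: leading byte 0xD9 = 11011001 → 2-byte char #4 = D9 88.
Offset 13: leading byte 0xE9 = 11101001 → 3-byte char #5 = E9 BE B6.
Offset 16: leading byte 0xDC = 11011100 → 2-byte char #6 = DC 88.
Offset 18: leading byte 0xE8 = 11101000 → 3-byte char #7 = E8 A5 A0.
Offset 21: leading byte 0xC9 = 11001001 → 2-byte char #8 = C9 80.
Offset 23: leading byte 0xE2 = 11100010 → 3-byte char #9 = E2 B0 B1.
Leading byte 0xE2 = 11100010 matches 1110xxxx → 3-byte sequence.
Byte 1: 0xE2 = 11100010, payload 0010 (4 bits).
Byte 2: 0xB0 = 10110000 (10xxxxxx ✓), payload 110000.
Byte 3: 0xB1 = 10110001 (10xxxxxx ✓), payload 110001.
Concatenate: 0010110000110001 = 0x2C31 (16 bits → U+2C31).

U+2C31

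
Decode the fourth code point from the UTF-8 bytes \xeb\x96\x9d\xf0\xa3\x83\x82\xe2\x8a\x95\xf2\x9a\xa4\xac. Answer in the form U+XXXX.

Offset 0: leading byte 0xEB = 11101011 → 3-byte char #1 = EB 96 9D.
Offset 3: leading byte 0xF0 = 11110000 → 4-byte char #2 = F0 A3 83 82.
Offset 7: leading byte 0xE2 = 11100010 → 3-byte char #3 = E2 8A 95.
Offset 10: leading byte 0xF2 = 11110010 → 4-byte char #4 = F2 9A A4 AC.
Leading byte 0xF2 = 11110010 matches 11110xxx → 4-byte sequence.
Byte 1: 0xF2 = 11110010, payload 010 (3 bits).
Byte 2: 0x9A = 10011010 (10xxxxxx ✓), payload 011010.
Byte 3: 0xA4 = 10100100 (10xxxxxx ✓), payload 100100.
Byte 4: 0xAC = 10101100 (10xxxxxx ✓), payload 101100.
Concatenate: 010011010100100101100 = 0x9A92C (21 bits → U+9A92C).

U+9A92C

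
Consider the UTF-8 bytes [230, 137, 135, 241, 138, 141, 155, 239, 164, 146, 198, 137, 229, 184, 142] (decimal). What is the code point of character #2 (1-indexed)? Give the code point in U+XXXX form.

Offset 0: leading byte 0xE6 = 11100110 → 3-byte char #1 = E6 89 87.
Offset 3: leading byte 0xF1 = 11110001 → 4-byte char #2 = F1 8A 8D 9B.
Leading byte 0xF1 = 11110001 matches 11110xxx → 4-byte sequence.
Byte 1: 0xF1 = 11110001, payload 001 (3 bits).
Byte 2: 0x8A = 10001010 (10xxxxxx ✓), payload 001010.
Byte 3: 0x8D = 10001101 (10xxxxxx ✓), payload 001101.
Byte 4: 0x9B = 10011011 (10xxxxxx ✓), payload 011011.
Concatenate: 001001010001101011011 = 0x4A35B (21 bits → U+4A35B).

U+4A35B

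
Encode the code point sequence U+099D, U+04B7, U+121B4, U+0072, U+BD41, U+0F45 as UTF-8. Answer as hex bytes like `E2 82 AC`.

U+099D: 3-byte form → E0 A6 9D.
U+04B7: 2-byte form → D2 B7.
U+121B4: 4-byte form → F0 92 86 B4.
U+0072: 1-byte form → 72.
U+BD41: 3-byte form → EB B5 81.
U+0F45: 3-byte form → E0 BD 85.
Concatenated (16 bytes): E0 A6 9D D2 B7 F0 92 86 B4 72 EB B5 81 E0 BD 85.

E0 A6 9D D2 B7 F0 92 86 B4 72 EB B5 81 E0 BD 85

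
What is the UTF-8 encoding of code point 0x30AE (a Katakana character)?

E3 82 AE

U+30AE = 0x30AE = 12462 decimal. In range U+0800–U+FFFF → 3-byte form: 1110xxxx 10xxxxxx 10xxxxxx.
Binary (16 bits): 0011000010101110.
Split 4+6+6: 0011 | 000010 | 101110.
Byte 1: 11100011 = 0xE3.
Byte 2: 10000010 = 0x82.
Byte 3: 10101110 = 0xAE.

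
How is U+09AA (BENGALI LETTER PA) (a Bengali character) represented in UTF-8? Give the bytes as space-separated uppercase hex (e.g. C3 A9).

U+09AA = 0x9AA = 2474 decimal. In range U+0800–U+FFFF → 3-byte form: 1110xxxx 10xxxxxx 10xxxxxx.
Binary (16 bits): 0000100110101010.
Split 4+6+6: 0000 | 100110 | 101010.
Byte 1: 11100000 = 0xE0.
Byte 2: 10100110 = 0xA6.
Byte 3: 10101010 = 0xAA.

E0 A6 AA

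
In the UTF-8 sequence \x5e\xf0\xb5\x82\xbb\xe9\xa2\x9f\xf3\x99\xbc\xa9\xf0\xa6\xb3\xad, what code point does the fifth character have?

U+26CED

Offset 0: leading byte 0x5E = 01011110 → 1-byte char #1 = 5E.
Offset 1: leading byte 0xF0 = 11110000 → 4-byte char #2 = F0 B5 82 BB.
Offset 5: leading byte 0xE9 = 11101001 → 3-byte char #3 = E9 A2 9F.
Offset 8: leading byte 0xF3 = 11110011 → 4-byte char #4 = F3 99 BC A9.
Offset 12: leading byte 0xF0 = 11110000 → 4-byte char #5 = F0 A6 B3 AD.
Leading byte 0xF0 = 11110000 matches 11110xxx → 4-byte sequence.
Byte 1: 0xF0 = 11110000, payload 000 (3 bits).
Byte 2: 0xA6 = 10100110 (10xxxxxx ✓), payload 100110.
Byte 3: 0xB3 = 10110011 (10xxxxxx ✓), payload 110011.
Byte 4: 0xAD = 10101101 (10xxxxxx ✓), payload 101101.
Concatenate: 000100110110011101101 = 0x26CED (21 bits → U+26CED).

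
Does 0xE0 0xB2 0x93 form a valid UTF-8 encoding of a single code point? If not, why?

Leading byte 0xE0 = 11100000 → 3-byte form.
Continuation bytes 0xB2=10110010, 0x93=10010011 all match 10xxxxxx.
Decoded value 0xC93 is ≥ 0x800 (shortest form) and not a surrogate.

valid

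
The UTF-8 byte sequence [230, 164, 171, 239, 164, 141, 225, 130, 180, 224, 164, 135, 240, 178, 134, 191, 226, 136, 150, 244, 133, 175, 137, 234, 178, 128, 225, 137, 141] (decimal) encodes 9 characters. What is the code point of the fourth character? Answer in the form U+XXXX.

Offset 0: leading byte 0xE6 = 11100110 → 3-byte char #1 = E6 A4 AB.
Offset 3: leading byte 0xEF = 11101111 → 3-byte char #2 = EF A4 8D.
Offset 6: leading byte 0xE1 = 11100001 → 3-byte char #3 = E1 82 B4.
Offset 9: leading byte 0xE0 = 11100000 → 3-byte char #4 = E0 A4 87.
Leading byte 0xE0 = 11100000 matches 1110xxxx → 3-byte sequence.
Byte 1: 0xE0 = 11100000, payload 0000 (4 bits).
Byte 2: 0xA4 = 10100100 (10xxxxxx ✓), payload 100100.
Byte 3: 0x87 = 10000111 (10xxxxxx ✓), payload 000111.
Concatenate: 0000100100000111 = 0x907 (16 bits → U+0907).

U+0907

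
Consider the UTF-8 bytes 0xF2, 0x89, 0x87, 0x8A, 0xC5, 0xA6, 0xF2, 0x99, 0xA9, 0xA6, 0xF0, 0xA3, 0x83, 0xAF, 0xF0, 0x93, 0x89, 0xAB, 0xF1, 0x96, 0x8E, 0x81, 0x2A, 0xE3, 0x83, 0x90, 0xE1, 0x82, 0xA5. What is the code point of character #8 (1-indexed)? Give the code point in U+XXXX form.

U+30D0

Offset 0: leading byte 0xF2 = 11110010 → 4-byte char #1 = F2 89 87 8A.
Offset 4: leading byte 0xC5 = 11000101 → 2-byte char #2 = C5 A6.
Offset 6: leading byte 0xF2 = 11110010 → 4-byte char #3 = F2 99 A9 A6.
Offset 10: leading byte 0xF0 = 11110000 → 4-byte char #4 = F0 A3 83 AF.
Offset 14: leading byte 0xF0 = 11110000 → 4-byte char #5 = F0 93 89 AB.
Offset 18: leading byte 0xF1 = 11110001 → 4-byte char #6 = F1 96 8E 81.
Offset 22: leading byte 0x2A = 00101010 → 1-byte char #7 = 2A.
Offset 23: leading byte 0xE3 = 11100011 → 3-byte char #8 = E3 83 90.
Leading byte 0xE3 = 11100011 matches 1110xxxx → 3-byte sequence.
Byte 1: 0xE3 = 11100011, payload 0011 (4 bits).
Byte 2: 0x83 = 10000011 (10xxxxxx ✓), payload 000011.
Byte 3: 0x90 = 10010000 (10xxxxxx ✓), payload 010000.
Concatenate: 0011000011010000 = 0x30D0 (16 bits → U+30D0).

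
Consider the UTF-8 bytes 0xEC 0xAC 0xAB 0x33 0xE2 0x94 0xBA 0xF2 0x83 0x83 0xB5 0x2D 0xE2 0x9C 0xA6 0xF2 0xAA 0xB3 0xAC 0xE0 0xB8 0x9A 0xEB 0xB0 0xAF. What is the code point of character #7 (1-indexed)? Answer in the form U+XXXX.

U+AACEC

Offset 0: leading byte 0xEC = 11101100 → 3-byte char #1 = EC AC AB.
Offset 3: leading byte 0x33 = 00110011 → 1-byte char #2 = 33.
Offset 4: leading byte 0xE2 = 11100010 → 3-byte char #3 = E2 94 BA.
Offset 7: leading byte 0xF2 = 11110010 → 4-byte char #4 = F2 83 83 B5.
Offset 11: leading byte 0x2D = 00101101 → 1-byte char #5 = 2D.
Offset 12: leading byte 0xE2 = 11100010 → 3-byte char #6 = E2 9C A6.
Offset 15: leading byte 0xF2 = 11110010 → 4-byte char #7 = F2 AA B3 AC.
Leading byte 0xF2 = 11110010 matches 11110xxx → 4-byte sequence.
Byte 1: 0xF2 = 11110010, payload 010 (3 bits).
Byte 2: 0xAA = 10101010 (10xxxxxx ✓), payload 101010.
Byte 3: 0xB3 = 10110011 (10xxxxxx ✓), payload 110011.
Byte 4: 0xAC = 10101100 (10xxxxxx ✓), payload 101100.
Concatenate: 010101010110011101100 = 0xAACEC (21 bits → U+AACEC).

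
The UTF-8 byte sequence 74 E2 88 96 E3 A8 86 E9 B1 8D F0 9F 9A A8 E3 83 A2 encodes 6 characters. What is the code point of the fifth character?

U+1F6A8

Offset 0: leading byte 0x74 = 01110100 → 1-byte char #1 = 74.
Offset 1: leading byte 0xE2 = 11100010 → 3-byte char #2 = E2 88 96.
Offset 4: leading byte 0xE3 = 11100011 → 3-byte char #3 = E3 A8 86.
Offset 7: leading byte 0xE9 = 11101001 → 3-byte char #4 = E9 B1 8D.
Offset 10: leading byte 0xF0 = 11110000 → 4-byte char #5 = F0 9F 9A A8.
Leading byte 0xF0 = 11110000 matches 11110xxx → 4-byte sequence.
Byte 1: 0xF0 = 11110000, payload 000 (3 bits).
Byte 2: 0x9F = 10011111 (10xxxxxx ✓), payload 011111.
Byte 3: 0x9A = 10011010 (10xxxxxx ✓), payload 011010.
Byte 4: 0xA8 = 10101000 (10xxxxxx ✓), payload 101000.
Concatenate: 000011111011010101000 = 0x1F6A8 (21 bits → U+1F6A8).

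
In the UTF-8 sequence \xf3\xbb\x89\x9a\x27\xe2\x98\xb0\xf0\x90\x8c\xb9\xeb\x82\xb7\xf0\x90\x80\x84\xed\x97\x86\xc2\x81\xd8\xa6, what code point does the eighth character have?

U+0081

Offset 0: leading byte 0xF3 = 11110011 → 4-byte char #1 = F3 BB 89 9A.
Offset 4: leading byte 0x27 = 00100111 → 1-byte char #2 = 27.
Offset 5: leading byte 0xE2 = 11100010 → 3-byte char #3 = E2 98 B0.
Offset 8: leading byte 0xF0 = 11110000 → 4-byte char #4 = F0 90 8C B9.
Offset 12: leading byte 0xEB = 11101011 → 3-byte char #5 = EB 82 B7.
Offset 15: leading byte 0xF0 = 11110000 → 4-byte char #6 = F0 90 80 84.
Offset 19: leading byte 0xED = 11101101 → 3-byte char #7 = ED 97 86.
Offset 22: leading byte 0xC2 = 11000010 → 2-byte char #8 = C2 81.
Leading byte 0xC2 = 11000010 matches 110xxxxx → 2-byte sequence.
Byte 1: 0xC2 = 11000010, payload 00010 (5 bits).
Byte 2: 0x81 = 10000001 (10xxxxxx ✓), payload 000001.
Concatenate: 00010000001 = 0x81 (11 bits → U+0081).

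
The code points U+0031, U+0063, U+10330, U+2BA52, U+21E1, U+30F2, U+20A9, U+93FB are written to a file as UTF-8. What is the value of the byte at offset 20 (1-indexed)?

0xE9

1-indexed offset 20 is 0-indexed offset 19.
U+0031 → 1-byte form 31 at offsets 0–0.
U+0063 → 1-byte form 63 at offsets 1–1.
U+10330 → 4-byte form F0 90 8C B0 at offsets 2–5.
U+2BA52 → 4-byte form F0 AB A9 92 at offsets 6–9.
U+21E1 → 3-byte form E2 87 A1 at offsets 10–12.
U+30F2 → 3-byte form E3 83 B2 at offsets 13–15.
U+20A9 → 3-byte form E2 82 A9 at offsets 16–18.
U+93FB → 3-byte form E9 8F BB at offsets 19–21.
Offset 19 falls in char 8's range; it's byte 1 of E9 8F BB = 0xE9.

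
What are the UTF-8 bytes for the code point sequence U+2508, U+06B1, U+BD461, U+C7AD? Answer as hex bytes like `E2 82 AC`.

E2 94 88 DA B1 F2 BD 91 A1 EC 9E AD

U+2508: 3-byte form → E2 94 88.
U+06B1: 2-byte form → DA B1.
U+BD461: 4-byte form → F2 BD 91 A1.
U+C7AD: 3-byte form → EC 9E AD.
Concatenated (12 bytes): E2 94 88 DA B1 F2 BD 91 A1 EC 9E AD.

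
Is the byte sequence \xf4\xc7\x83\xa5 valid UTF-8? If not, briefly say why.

invalid (non-continuation byte where continuation expected)

Leading byte 0xF4 = 11110100 → 4-byte form.
Byte 2 is 0xC7 = 11000111, which is not 10xxxxxx — expected a continuation byte.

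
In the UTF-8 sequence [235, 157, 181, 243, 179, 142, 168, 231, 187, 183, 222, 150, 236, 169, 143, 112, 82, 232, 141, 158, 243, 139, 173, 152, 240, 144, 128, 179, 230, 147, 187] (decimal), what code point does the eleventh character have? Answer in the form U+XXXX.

Offset 0: leading byte 0xEB = 11101011 → 3-byte char #1 = EB 9D B5.
Offset 3: leading byte 0xF3 = 11110011 → 4-byte char #2 = F3 B3 8E A8.
Offset 7: leading byte 0xE7 = 11100111 → 3-byte char #3 = E7 BB B7.
Offset 10: leading byte 0xDE = 11011110 → 2-byte char #4 = DE 96.
Offset 12: leading byte 0xEC = 11101100 → 3-byte char #5 = EC A9 8F.
Offset 15: leading byte 0x70 = 01110000 → 1-byte char #6 = 70.
Offset 16: leading byte 0x52 = 01010010 → 1-byte char #7 = 52.
Offset 17: leading byte 0xE8 = 11101000 → 3-byte char #8 = E8 8D 9E.
Offset 20: leading byte 0xF3 = 11110011 → 4-byte char #9 = F3 8B AD 98.
Offset 24: leading byte 0xF0 = 11110000 → 4-byte char #10 = F0 90 80 B3.
Offset 28: leading byte 0xE6 = 11100110 → 3-byte char #11 = E6 93 BB.
Leading byte 0xE6 = 11100110 matches 1110xxxx → 3-byte sequence.
Byte 1: 0xE6 = 11100110, payload 0110 (4 bits).
Byte 2: 0x93 = 10010011 (10xxxxxx ✓), payload 010011.
Byte 3: 0xBB = 10111011 (10xxxxxx ✓), payload 111011.
Concatenate: 0110010011111011 = 0x64FB (16 bits → U+64FB).

U+64FB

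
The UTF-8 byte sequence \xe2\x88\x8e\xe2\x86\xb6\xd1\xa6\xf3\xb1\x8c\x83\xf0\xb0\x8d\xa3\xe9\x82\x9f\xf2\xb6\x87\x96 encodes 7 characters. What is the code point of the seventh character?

U+B61D6

Offset 0: leading byte 0xE2 = 11100010 → 3-byte char #1 = E2 88 8E.
Offset 3: leading byte 0xE2 = 11100010 → 3-byte char #2 = E2 86 B6.
Offset 6: leading byte 0xD1 = 11010001 → 2-byte char #3 = D1 A6.
Offset 8: leading byte 0xF3 = 11110011 → 4-byte char #4 = F3 B1 8C 83.
Offset 12: leading byte 0xF0 = 11110000 → 4-byte char #5 = F0 B0 8D A3.
Offset 16: leading byte 0xE9 = 11101001 → 3-byte char #6 = E9 82 9F.
Offset 19: leading byte 0xF2 = 11110010 → 4-byte char #7 = F2 B6 87 96.
Leading byte 0xF2 = 11110010 matches 11110xxx → 4-byte sequence.
Byte 1: 0xF2 = 11110010, payload 010 (3 bits).
Byte 2: 0xB6 = 10110110 (10xxxxxx ✓), payload 110110.
Byte 3: 0x87 = 10000111 (10xxxxxx ✓), payload 000111.
Byte 4: 0x96 = 10010110 (10xxxxxx ✓), payload 010110.
Concatenate: 010110110000111010110 = 0xB61D6 (21 bits → U+B61D6).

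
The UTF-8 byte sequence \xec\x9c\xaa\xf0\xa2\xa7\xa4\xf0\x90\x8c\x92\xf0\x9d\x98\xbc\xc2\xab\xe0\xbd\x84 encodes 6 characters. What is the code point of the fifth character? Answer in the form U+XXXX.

Offset 0: leading byte 0xEC = 11101100 → 3-byte char #1 = EC 9C AA.
Offset 3: leading byte 0xF0 = 11110000 → 4-byte char #2 = F0 A2 A7 A4.
Offset 7: leading byte 0xF0 = 11110000 → 4-byte char #3 = F0 90 8C 92.
Offset 11: leading byte 0xF0 = 11110000 → 4-byte char #4 = F0 9D 98 BC.
Offset 15: leading byte 0xC2 = 11000010 → 2-byte char #5 = C2 AB.
Leading byte 0xC2 = 11000010 matches 110xxxxx → 2-byte sequence.
Byte 1: 0xC2 = 11000010, payload 00010 (5 bits).
Byte 2: 0xAB = 10101011 (10xxxxxx ✓), payload 101011.
Concatenate: 00010101011 = 0xAB (11 bits → U+00AB).

U+00AB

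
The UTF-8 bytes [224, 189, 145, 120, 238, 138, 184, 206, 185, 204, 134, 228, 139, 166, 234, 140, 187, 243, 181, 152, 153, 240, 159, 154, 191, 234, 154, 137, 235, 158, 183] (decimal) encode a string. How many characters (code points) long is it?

11

Byte at offset 0: 0xE0 = 11100000 → 3-byte char (#1). Advance 3.
Byte at offset 3: 0x78 = 01111000 → 1-byte char (#2). Advance 1.
Byte at offset 4: 0xEE = 11101110 → 3-byte char (#3). Advance 3.
Byte at offset 7: 0xCE = 11001110 → 2-byte char (#4). Advance 2.
Byte at offset 9: 0xCC = 11001100 → 2-byte char (#5). Advance 2.
Byte at offset 11: 0xE4 = 11100100 → 3-byte char (#6). Advance 3.
Byte at offset 14: 0xEA = 11101010 → 3-byte char (#7). Advance 3.
Byte at offset 17: 0xF3 = 11110011 → 4-byte char (#8). Advance 4.
Byte at offset 21: 0xF0 = 11110000 → 4-byte char (#9). Advance 4.
Byte at offset 25: 0xEA = 11101010 → 3-byte char (#10). Advance 3.
Byte at offset 28: 0xEB = 11101011 → 3-byte char (#11). Advance 3.
Reached end at offset 31 after 11 code points.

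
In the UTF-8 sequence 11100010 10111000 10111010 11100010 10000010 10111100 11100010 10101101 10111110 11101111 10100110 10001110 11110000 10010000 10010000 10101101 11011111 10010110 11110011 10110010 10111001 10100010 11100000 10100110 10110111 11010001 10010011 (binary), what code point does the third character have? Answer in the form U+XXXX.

Offset 0: leading byte 0xE2 = 11100010 → 3-byte char #1 = E2 B8 BA.
Offset 3: leading byte 0xE2 = 11100010 → 3-byte char #2 = E2 82 BC.
Offset 6: leading byte 0xE2 = 11100010 → 3-byte char #3 = E2 AD BE.
Leading byte 0xE2 = 11100010 matches 1110xxxx → 3-byte sequence.
Byte 1: 0xE2 = 11100010, payload 0010 (4 bits).
Byte 2: 0xAD = 10101101 (10xxxxxx ✓), payload 101101.
Byte 3: 0xBE = 10111110 (10xxxxxx ✓), payload 111110.
Concatenate: 0010101101111110 = 0x2B7E (16 bits → U+2B7E).

U+2B7E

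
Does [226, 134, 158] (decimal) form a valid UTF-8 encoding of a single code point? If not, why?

valid

Leading byte 0xE2 = 11100010 → 3-byte form.
Continuation bytes 0x86=10000110, 0x9E=10011110 all match 10xxxxxx.
Decoded value 0x219E is ≥ 0x800 (shortest form) and not a surrogate.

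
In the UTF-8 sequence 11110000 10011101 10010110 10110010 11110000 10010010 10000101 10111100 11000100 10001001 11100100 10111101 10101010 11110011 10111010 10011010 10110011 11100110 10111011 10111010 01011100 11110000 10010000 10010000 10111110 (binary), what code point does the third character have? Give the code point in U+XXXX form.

U+0109

Offset 0: leading byte 0xF0 = 11110000 → 4-byte char #1 = F0 9D 96 B2.
Offset 4: leading byte 0xF0 = 11110000 → 4-byte char #2 = F0 92 85 BC.
Offset 8: leading byte 0xC4 = 11000100 → 2-byte char #3 = C4 89.
Leading byte 0xC4 = 11000100 matches 110xxxxx → 2-byte sequence.
Byte 1: 0xC4 = 11000100, payload 00100 (5 bits).
Byte 2: 0x89 = 10001001 (10xxxxxx ✓), payload 001001.
Concatenate: 00100001001 = 0x109 (11 bits → U+0109).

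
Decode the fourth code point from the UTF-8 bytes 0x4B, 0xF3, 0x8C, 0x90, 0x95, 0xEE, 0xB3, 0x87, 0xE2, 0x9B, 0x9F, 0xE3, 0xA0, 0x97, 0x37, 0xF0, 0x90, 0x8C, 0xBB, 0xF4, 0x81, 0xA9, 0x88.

U+26DF

Offset 0: leading byte 0x4B = 01001011 → 1-byte char #1 = 4B.
Offset 1: leading byte 0xF3 = 11110011 → 4-byte char #2 = F3 8C 90 95.
Offset 5: leading byte 0xEE = 11101110 → 3-byte char #3 = EE B3 87.
Offset 8: leading byte 0xE2 = 11100010 → 3-byte char #4 = E2 9B 9F.
Leading byte 0xE2 = 11100010 matches 1110xxxx → 3-byte sequence.
Byte 1: 0xE2 = 11100010, payload 0010 (4 bits).
Byte 2: 0x9B = 10011011 (10xxxxxx ✓), payload 011011.
Byte 3: 0x9F = 10011111 (10xxxxxx ✓), payload 011111.
Concatenate: 0010011011011111 = 0x26DF (16 bits → U+26DF).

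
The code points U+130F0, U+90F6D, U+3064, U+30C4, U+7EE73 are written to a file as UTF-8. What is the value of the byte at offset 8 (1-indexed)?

1-indexed offset 8 is 0-indexed offset 7.
U+130F0 → 4-byte form F0 93 83 B0 at offsets 0–3.
U+90F6D → 4-byte form F2 90 BD AD at offsets 4–7.
Offset 7 falls in char 2's range; it's byte 4 of F2 90 BD AD = 0xAD.

0xAD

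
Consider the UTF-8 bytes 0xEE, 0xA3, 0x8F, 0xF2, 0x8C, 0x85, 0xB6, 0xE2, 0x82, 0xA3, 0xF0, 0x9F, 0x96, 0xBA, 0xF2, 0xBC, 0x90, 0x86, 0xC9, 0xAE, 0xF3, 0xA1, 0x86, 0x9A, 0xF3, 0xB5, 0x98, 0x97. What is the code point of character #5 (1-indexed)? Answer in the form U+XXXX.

Offset 0: leading byte 0xEE = 11101110 → 3-byte char #1 = EE A3 8F.
Offset 3: leading byte 0xF2 = 11110010 → 4-byte char #2 = F2 8C 85 B6.
Offset 7: leading byte 0xE2 = 11100010 → 3-byte char #3 = E2 82 A3.
Offset 10: leading byte 0xF0 = 11110000 → 4-byte char #4 = F0 9F 96 BA.
Offset 14: leading byte 0xF2 = 11110010 → 4-byte char #5 = F2 BC 90 86.
Leading byte 0xF2 = 11110010 matches 11110xxx → 4-byte sequence.
Byte 1: 0xF2 = 11110010, payload 010 (3 bits).
Byte 2: 0xBC = 10111100 (10xxxxxx ✓), payload 111100.
Byte 3: 0x90 = 10010000 (10xxxxxx ✓), payload 010000.
Byte 4: 0x86 = 10000110 (10xxxxxx ✓), payload 000110.
Concatenate: 010111100010000000110 = 0xBC406 (21 bits → U+BC406).

U+BC406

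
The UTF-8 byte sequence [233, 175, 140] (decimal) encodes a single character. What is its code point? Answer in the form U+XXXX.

Leading byte 0xE9 = 11101001 matches 1110xxxx → 3-byte sequence.
Byte 1: 0xE9 = 11101001, payload 1001 (4 bits).
Byte 2: 0xAF = 10101111 (10xxxxxx ✓), payload 101111.
Byte 3: 0x8C = 10001100 (10xxxxxx ✓), payload 001100.
Concatenate: 1001101111001100 = 0x9BCC (16 bits → U+9BCC).

U+9BCC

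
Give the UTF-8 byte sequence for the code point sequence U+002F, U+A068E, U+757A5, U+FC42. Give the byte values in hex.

2F F2 A0 9A 8E F1 B5 9E A5 EF B1 82

U+002F: 1-byte form → 2F.
U+A068E: 4-byte form → F2 A0 9A 8E.
U+757A5: 4-byte form → F1 B5 9E A5.
U+FC42: 3-byte form → EF B1 82.
Concatenated (12 bytes): 2F F2 A0 9A 8E F1 B5 9E A5 EF B1 82.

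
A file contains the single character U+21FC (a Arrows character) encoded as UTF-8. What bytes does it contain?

U+21FC = 0x21FC = 8700 decimal. In range U+0800–U+FFFF → 3-byte form: 1110xxxx 10xxxxxx 10xxxxxx.
Binary (16 bits): 0010000111111100.
Split 4+6+6: 0010 | 000111 | 111100.
Byte 1: 11100010 = 0xE2.
Byte 2: 10000111 = 0x87.
Byte 3: 10111100 = 0xBC.

E2 87 BC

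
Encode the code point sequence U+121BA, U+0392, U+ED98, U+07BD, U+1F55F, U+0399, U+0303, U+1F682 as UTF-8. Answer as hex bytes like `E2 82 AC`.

U+121BA: 4-byte form → F0 92 86 BA.
U+0392: 2-byte form → CE 92.
U+ED98: 3-byte form → EE B6 98.
U+07BD: 2-byte form → DE BD.
U+1F55F: 4-byte form → F0 9F 95 9F.
U+0399: 2-byte form → CE 99.
U+0303: 2-byte form → CC 83.
U+1F682: 4-byte form → F0 9F 9A 82.
Concatenated (23 bytes): F0 92 86 BA CE 92 EE B6 98 DE BD F0 9F 95 9F CE 99 CC 83 F0 9F 9A 82.

F0 92 86 BA CE 92 EE B6 98 DE BD F0 9F 95 9F CE 99 CC 83 F0 9F 9A 82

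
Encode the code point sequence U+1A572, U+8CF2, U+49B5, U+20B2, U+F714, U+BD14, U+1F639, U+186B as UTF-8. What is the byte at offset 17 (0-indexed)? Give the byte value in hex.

0xB4

U+1A572 → 4-byte form F0 9A 95 B2 at offsets 0–3.
U+8CF2 → 3-byte form E8 B3 B2 at offsets 4–6.
U+49B5 → 3-byte form E4 A6 B5 at offsets 7–9.
U+20B2 → 3-byte form E2 82 B2 at offsets 10–12.
U+F714 → 3-byte form EF 9C 94 at offsets 13–15.
U+BD14 → 3-byte form EB B4 94 at offsets 16–18.
Offset 17 falls in char 6's range; it's byte 2 of EB B4 94 = 0xB4.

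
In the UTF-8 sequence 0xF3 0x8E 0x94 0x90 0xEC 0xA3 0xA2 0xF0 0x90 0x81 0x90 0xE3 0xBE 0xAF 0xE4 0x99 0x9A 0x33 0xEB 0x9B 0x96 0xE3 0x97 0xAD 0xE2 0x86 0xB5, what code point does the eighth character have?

Offset 0: leading byte 0xF3 = 11110011 → 4-byte char #1 = F3 8E 94 90.
Offset 4: leading byte 0xEC = 11101100 → 3-byte char #2 = EC A3 A2.
Offset 7: leading byte 0xF0 = 11110000 → 4-byte char #3 = F0 90 81 90.
Offset 11: leading byte 0xE3 = 11100011 → 3-byte char #4 = E3 BE AF.
Offset 14: leading byte 0xE4 = 11100100 → 3-byte char #5 = E4 99 9A.
Offset 17: leading byte 0x33 = 00110011 → 1-byte char #6 = 33.
Offset 18: leading byte 0xEB = 11101011 → 3-byte char #7 = EB 9B 96.
Offset 21: leading byte 0xE3 = 11100011 → 3-byte char #8 = E3 97 AD.
Leading byte 0xE3 = 11100011 matches 1110xxxx → 3-byte sequence.
Byte 1: 0xE3 = 11100011, payload 0011 (4 bits).
Byte 2: 0x97 = 10010111 (10xxxxxx ✓), payload 010111.
Byte 3: 0xAD = 10101101 (10xxxxxx ✓), payload 101101.
Concatenate: 0011010111101101 = 0x35ED (16 bits → U+35ED).

U+35ED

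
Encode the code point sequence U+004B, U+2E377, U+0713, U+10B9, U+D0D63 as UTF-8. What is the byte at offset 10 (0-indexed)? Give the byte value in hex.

0xF3

U+004B → 1-byte form 4B at offsets 0–0.
U+2E377 → 4-byte form F0 AE 8D B7 at offsets 1–4.
U+0713 → 2-byte form DC 93 at offsets 5–6.
U+10B9 → 3-byte form E1 82 B9 at offsets 7–9.
U+D0D63 → 4-byte form F3 90 B5 A3 at offsets 10–13.
Offset 10 falls in char 5's range; it's byte 1 of F3 90 B5 A3 = 0xF3.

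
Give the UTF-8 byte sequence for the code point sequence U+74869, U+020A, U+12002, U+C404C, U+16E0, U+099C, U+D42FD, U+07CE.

U+74869: 4-byte form → F1 B4 A1 A9.
U+020A: 2-byte form → C8 8A.
U+12002: 4-byte form → F0 92 80 82.
U+C404C: 4-byte form → F3 84 81 8C.
U+16E0: 3-byte form → E1 9B A0.
U+099C: 3-byte form → E0 A6 9C.
U+D42FD: 4-byte form → F3 94 8B BD.
U+07CE: 2-byte form → DF 8E.
Concatenated (26 bytes): F1 B4 A1 A9 C8 8A F0 92 80 82 F3 84 81 8C E1 9B A0 E0 A6 9C F3 94 8B BD DF 8E.

F1 B4 A1 A9 C8 8A F0 92 80 82 F3 84 81 8C E1 9B A0 E0 A6 9C F3 94 8B BD DF 8E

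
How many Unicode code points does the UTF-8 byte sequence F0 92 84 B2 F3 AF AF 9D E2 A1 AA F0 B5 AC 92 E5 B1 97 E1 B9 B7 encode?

6

Byte at offset 0: 0xF0 = 11110000 → 4-byte char (#1). Advance 4.
Byte at offset 4: 0xF3 = 11110011 → 4-byte char (#2). Advance 4.
Byte at offset 8: 0xE2 = 11100010 → 3-byte char (#3). Advance 3.
Byte at offset 11: 0xF0 = 11110000 → 4-byte char (#4). Advance 4.
Byte at offset 15: 0xE5 = 11100101 → 3-byte char (#5). Advance 3.
Byte at offset 18: 0xE1 = 11100001 → 3-byte char (#6). Advance 3.
Reached end at offset 21 after 6 code points.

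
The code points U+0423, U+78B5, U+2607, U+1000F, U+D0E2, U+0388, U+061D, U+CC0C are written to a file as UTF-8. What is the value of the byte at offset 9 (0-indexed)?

0x90

U+0423 → 2-byte form D0 A3 at offsets 0–1.
U+78B5 → 3-byte form E7 A2 B5 at offsets 2–4.
U+2607 → 3-byte form E2 98 87 at offsets 5–7.
U+1000F → 4-byte form F0 90 80 8F at offsets 8–11.
Offset 9 falls in char 4's range; it's byte 2 of F0 90 80 8F = 0x90.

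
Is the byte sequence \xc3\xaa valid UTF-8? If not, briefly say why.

Leading byte 0xC3 = 11000011 → 2-byte form.
Continuation bytes 0xAA=10101010 all match 10xxxxxx.
Decoded value 0xEA is ≥ 0x80 (shortest form) and not a surrogate.

valid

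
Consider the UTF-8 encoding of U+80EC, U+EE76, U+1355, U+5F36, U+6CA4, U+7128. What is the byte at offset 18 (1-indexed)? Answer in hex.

0xA8

1-indexed offset 18 is 0-indexed offset 17.
U+80EC → 3-byte form E8 83 AC at offsets 0–2.
U+EE76 → 3-byte form EE B9 B6 at offsets 3–5.
U+1355 → 3-byte form E1 8D 95 at offsets 6–8.
U+5F36 → 3-byte form E5 BC B6 at offsets 9–11.
U+6CA4 → 3-byte form E6 B2 A4 at offsets 12–14.
U+7128 → 3-byte form E7 84 A8 at offsets 15–17.
Offset 17 falls in char 6's range; it's byte 3 of E7 84 A8 = 0xA8.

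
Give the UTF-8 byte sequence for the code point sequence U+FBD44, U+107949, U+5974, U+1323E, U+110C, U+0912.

U+FBD44: 4-byte form → F3 BB B5 84.
U+107949: 4-byte form → F4 87 A5 89.
U+5974: 3-byte form → E5 A5 B4.
U+1323E: 4-byte form → F0 93 88 BE.
U+110C: 3-byte form → E1 84 8C.
U+0912: 3-byte form → E0 A4 92.
Concatenated (21 bytes): F3 BB B5 84 F4 87 A5 89 E5 A5 B4 F0 93 88 BE E1 84 8C E0 A4 92.

F3 BB B5 84 F4 87 A5 89 E5 A5 B4 F0 93 88 BE E1 84 8C E0 A4 92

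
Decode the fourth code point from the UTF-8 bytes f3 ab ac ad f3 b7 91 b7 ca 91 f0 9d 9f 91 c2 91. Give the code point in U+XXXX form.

U+1D7D1

Offset 0: leading byte 0xF3 = 11110011 → 4-byte char #1 = F3 AB AC AD.
Offset 4: leading byte 0xF3 = 11110011 → 4-byte char #2 = F3 B7 91 B7.
Offset 8: leading byte 0xCA = 11001010 → 2-byte char #3 = CA 91.
Offset 10: leading byte 0xF0 = 11110000 → 4-byte char #4 = F0 9D 9F 91.
Leading byte 0xF0 = 11110000 matches 11110xxx → 4-byte sequence.
Byte 1: 0xF0 = 11110000, payload 000 (3 bits).
Byte 2: 0x9D = 10011101 (10xxxxxx ✓), payload 011101.
Byte 3: 0x9F = 10011111 (10xxxxxx ✓), payload 011111.
Byte 4: 0x91 = 10010001 (10xxxxxx ✓), payload 010001.
Concatenate: 000011101011111010001 = 0x1D7D1 (21 bits → U+1D7D1).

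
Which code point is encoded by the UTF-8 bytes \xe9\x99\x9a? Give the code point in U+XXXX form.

U+965A

Leading byte 0xE9 = 11101001 matches 1110xxxx → 3-byte sequence.
Byte 1: 0xE9 = 11101001, payload 1001 (4 bits).
Byte 2: 0x99 = 10011001 (10xxxxxx ✓), payload 011001.
Byte 3: 0x9A = 10011010 (10xxxxxx ✓), payload 011010.
Concatenate: 1001011001011010 = 0x965A (16 bits → U+965A).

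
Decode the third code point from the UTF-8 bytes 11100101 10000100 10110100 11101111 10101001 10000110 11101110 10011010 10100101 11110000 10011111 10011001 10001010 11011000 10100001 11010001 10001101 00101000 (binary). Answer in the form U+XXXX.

Offset 0: leading byte 0xE5 = 11100101 → 3-byte char #1 = E5 84 B4.
Offset 3: leading byte 0xEF = 11101111 → 3-byte char #2 = EF A9 86.
Offset 6: leading byte 0xEE = 11101110 → 3-byte char #3 = EE 9A A5.
Leading byte 0xEE = 11101110 matches 1110xxxx → 3-byte sequence.
Byte 1: 0xEE = 11101110, payload 1110 (4 bits).
Byte 2: 0x9A = 10011010 (10xxxxxx ✓), payload 011010.
Byte 3: 0xA5 = 10100101 (10xxxxxx ✓), payload 100101.
Concatenate: 1110011010100101 = 0xE6A5 (16 bits → U+E6A5).

U+E6A5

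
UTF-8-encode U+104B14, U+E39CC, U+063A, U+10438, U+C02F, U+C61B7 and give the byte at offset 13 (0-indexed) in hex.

U+104B14 → 4-byte form F4 84 AC 94 at offsets 0–3.
U+E39CC → 4-byte form F3 A3 A7 8C at offsets 4–7.
U+063A → 2-byte form D8 BA at offsets 8–9.
U+10438 → 4-byte form F0 90 90 B8 at offsets 10–13.
Offset 13 falls in char 4's range; it's byte 4 of F0 90 90 B8 = 0xB8.

0xB8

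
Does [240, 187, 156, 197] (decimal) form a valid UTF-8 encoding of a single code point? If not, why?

invalid (non-continuation byte where continuation expected)

Leading byte 0xF0 = 11110000 → 4-byte form.
Byte 4 is 0xC5 = 11000101, which is not 10xxxxxx — expected a continuation byte.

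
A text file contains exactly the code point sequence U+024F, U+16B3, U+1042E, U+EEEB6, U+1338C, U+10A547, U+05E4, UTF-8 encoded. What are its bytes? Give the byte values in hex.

U+024F: 2-byte form → C9 8F.
U+16B3: 3-byte form → E1 9A B3.
U+1042E: 4-byte form → F0 90 90 AE.
U+EEEB6: 4-byte form → F3 AE BA B6.
U+1338C: 4-byte form → F0 93 8E 8C.
U+10A547: 4-byte form → F4 8A 95 87.
U+05E4: 2-byte form → D7 A4.
Concatenated (23 bytes): C9 8F E1 9A B3 F0 90 90 AE F3 AE BA B6 F0 93 8E 8C F4 8A 95 87 D7 A4.

C9 8F E1 9A B3 F0 90 90 AE F3 AE BA B6 F0 93 8E 8C F4 8A 95 87 D7 A4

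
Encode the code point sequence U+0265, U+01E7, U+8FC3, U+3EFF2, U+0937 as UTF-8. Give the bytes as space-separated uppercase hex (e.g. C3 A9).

C9 A5 C7 A7 E8 BF 83 F0 BE BF B2 E0 A4 B7

U+0265: 2-byte form → C9 A5.
U+01E7: 2-byte form → C7 A7.
U+8FC3: 3-byte form → E8 BF 83.
U+3EFF2: 4-byte form → F0 BE BF B2.
U+0937: 3-byte form → E0 A4 B7.
Concatenated (14 bytes): C9 A5 C7 A7 E8 BF 83 F0 BE BF B2 E0 A4 B7.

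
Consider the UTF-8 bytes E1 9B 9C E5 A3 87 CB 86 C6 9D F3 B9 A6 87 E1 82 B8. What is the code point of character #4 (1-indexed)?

U+019D

Offset 0: leading byte 0xE1 = 11100001 → 3-byte char #1 = E1 9B 9C.
Offset 3: leading byte 0xE5 = 11100101 → 3-byte char #2 = E5 A3 87.
Offset 6: leading byte 0xCB = 11001011 → 2-byte char #3 = CB 86.
Offset 8: leading byte 0xC6 = 11000110 → 2-byte char #4 = C6 9D.
Leading byte 0xC6 = 11000110 matches 110xxxxx → 2-byte sequence.
Byte 1: 0xC6 = 11000110, payload 00110 (5 bits).
Byte 2: 0x9D = 10011101 (10xxxxxx ✓), payload 011101.
Concatenate: 00110011101 = 0x19D (11 bits → U+019D).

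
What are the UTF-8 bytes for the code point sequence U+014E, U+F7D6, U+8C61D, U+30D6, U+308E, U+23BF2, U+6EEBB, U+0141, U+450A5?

C5 8E EF 9F 96 F2 8C 98 9D E3 83 96 E3 82 8E F0 A3 AF B2 F1 AE BA BB C5 81 F1 85 82 A5

U+014E: 2-byte form → C5 8E.
U+F7D6: 3-byte form → EF 9F 96.
U+8C61D: 4-byte form → F2 8C 98 9D.
U+30D6: 3-byte form → E3 83 96.
U+308E: 3-byte form → E3 82 8E.
U+23BF2: 4-byte form → F0 A3 AF B2.
U+6EEBB: 4-byte form → F1 AE BA BB.
U+0141: 2-byte form → C5 81.
U+450A5: 4-byte form → F1 85 82 A5.
Concatenated (29 bytes): C5 8E EF 9F 96 F2 8C 98 9D E3 83 96 E3 82 8E F0 A3 AF B2 F1 AE BA BB C5 81 F1 85 82 A5.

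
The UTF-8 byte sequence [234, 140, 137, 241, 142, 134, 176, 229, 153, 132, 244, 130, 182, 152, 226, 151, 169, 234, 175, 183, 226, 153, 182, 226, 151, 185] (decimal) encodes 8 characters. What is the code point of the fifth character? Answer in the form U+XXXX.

Offset 0: leading byte 0xEA = 11101010 → 3-byte char #1 = EA 8C 89.
Offset 3: leading byte 0xF1 = 11110001 → 4-byte char #2 = F1 8E 86 B0.
Offset 7: leading byte 0xE5 = 11100101 → 3-byte char #3 = E5 99 84.
Offset 10: leading byte 0xF4 = 11110100 → 4-byte char #4 = F4 82 B6 98.
Offset 14: leading byte 0xE2 = 11100010 → 3-byte char #5 = E2 97 A9.
Leading byte 0xE2 = 11100010 matches 1110xxxx → 3-byte sequence.
Byte 1: 0xE2 = 11100010, payload 0010 (4 bits).
Byte 2: 0x97 = 10010111 (10xxxxxx ✓), payload 010111.
Byte 3: 0xA9 = 10101001 (10xxxxxx ✓), payload 101001.
Concatenate: 0010010111101001 = 0x25E9 (16 bits → U+25E9).

U+25E9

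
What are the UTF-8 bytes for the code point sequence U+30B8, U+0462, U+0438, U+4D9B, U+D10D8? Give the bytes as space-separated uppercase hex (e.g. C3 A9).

E3 82 B8 D1 A2 D0 B8 E4 B6 9B F3 91 83 98

U+30B8: 3-byte form → E3 82 B8.
U+0462: 2-byte form → D1 A2.
U+0438: 2-byte form → D0 B8.
U+4D9B: 3-byte form → E4 B6 9B.
U+D10D8: 4-byte form → F3 91 83 98.
Concatenated (14 bytes): E3 82 B8 D1 A2 D0 B8 E4 B6 9B F3 91 83 98.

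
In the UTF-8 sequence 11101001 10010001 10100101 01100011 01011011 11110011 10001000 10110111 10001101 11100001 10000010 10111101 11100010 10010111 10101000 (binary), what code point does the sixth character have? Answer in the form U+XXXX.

U+25E8

Offset 0: leading byte 0xE9 = 11101001 → 3-byte char #1 = E9 91 A5.
Offset 3: leading byte 0x63 = 01100011 → 1-byte char #2 = 63.
Offset 4: leading byte 0x5B = 01011011 → 1-byte char #3 = 5B.
Offset 5: leading byte 0xF3 = 11110011 → 4-byte char #4 = F3 88 B7 8D.
Offset 9: leading byte 0xE1 = 11100001 → 3-byte char #5 = E1 82 BD.
Offset 12: leading byte 0xE2 = 11100010 → 3-byte char #6 = E2 97 A8.
Leading byte 0xE2 = 11100010 matches 1110xxxx → 3-byte sequence.
Byte 1: 0xE2 = 11100010, payload 0010 (4 bits).
Byte 2: 0x97 = 10010111 (10xxxxxx ✓), payload 010111.
Byte 3: 0xA8 = 10101000 (10xxxxxx ✓), payload 101000.
Concatenate: 0010010111101000 = 0x25E8 (16 bits → U+25E8).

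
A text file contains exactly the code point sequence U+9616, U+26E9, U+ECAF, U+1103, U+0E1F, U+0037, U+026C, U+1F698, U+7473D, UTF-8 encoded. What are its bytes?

E9 98 96 E2 9B A9 EE B2 AF E1 84 83 E0 B8 9F 37 C9 AC F0 9F 9A 98 F1 B4 9C BD

U+9616: 3-byte form → E9 98 96.
U+26E9: 3-byte form → E2 9B A9.
U+ECAF: 3-byte form → EE B2 AF.
U+1103: 3-byte form → E1 84 83.
U+0E1F: 3-byte form → E0 B8 9F.
U+0037: 1-byte form → 37.
U+026C: 2-byte form → C9 AC.
U+1F698: 4-byte form → F0 9F 9A 98.
U+7473D: 4-byte form → F1 B4 9C BD.
Concatenated (26 bytes): E9 98 96 E2 9B A9 EE B2 AF E1 84 83 E0 B8 9F 37 C9 AC F0 9F 9A 98 F1 B4 9C BD.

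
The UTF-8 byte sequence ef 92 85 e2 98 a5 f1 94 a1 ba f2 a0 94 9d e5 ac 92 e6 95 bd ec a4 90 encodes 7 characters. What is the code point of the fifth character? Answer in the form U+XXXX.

U+5B12

Offset 0: leading byte 0xEF = 11101111 → 3-byte char #1 = EF 92 85.
Offset 3: leading byte 0xE2 = 11100010 → 3-byte char #2 = E2 98 A5.
Offset 6: leading byte 0xF1 = 11110001 → 4-byte char #3 = F1 94 A1 BA.
Offset 10: leading byte 0xF2 = 11110010 → 4-byte char #4 = F2 A0 94 9D.
Offset 14: leading byte 0xE5 = 11100101 → 3-byte char #5 = E5 AC 92.
Leading byte 0xE5 = 11100101 matches 1110xxxx → 3-byte sequence.
Byte 1: 0xE5 = 11100101, payload 0101 (4 bits).
Byte 2: 0xAC = 10101100 (10xxxxxx ✓), payload 101100.
Byte 3: 0x92 = 10010010 (10xxxxxx ✓), payload 010010.
Concatenate: 0101101100010010 = 0x5B12 (16 bits → U+5B12).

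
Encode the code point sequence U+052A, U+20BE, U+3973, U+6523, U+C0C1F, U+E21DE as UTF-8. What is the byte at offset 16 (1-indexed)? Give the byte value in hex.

0xF3

1-indexed offset 16 is 0-indexed offset 15.
U+052A → 2-byte form D4 AA at offsets 0–1.
U+20BE → 3-byte form E2 82 BE at offsets 2–4.
U+3973 → 3-byte form E3 A5 B3 at offsets 5–7.
U+6523 → 3-byte form E6 94 A3 at offsets 8–10.
U+C0C1F → 4-byte form F3 80 B0 9F at offsets 11–14.
U+E21DE → 4-byte form F3 A2 87 9E at offsets 15–18.
Offset 15 falls in char 6's range; it's byte 1 of F3 A2 87 9E = 0xF3.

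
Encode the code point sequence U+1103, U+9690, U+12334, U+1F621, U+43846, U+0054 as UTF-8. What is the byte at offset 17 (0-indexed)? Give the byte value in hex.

0x86

U+1103 → 3-byte form E1 84 83 at offsets 0–2.
U+9690 → 3-byte form E9 9A 90 at offsets 3–5.
U+12334 → 4-byte form F0 92 8C B4 at offsets 6–9.
U+1F621 → 4-byte form F0 9F 98 A1 at offsets 10–13.
U+43846 → 4-byte form F1 83 A1 86 at offsets 14–17.
Offset 17 falls in char 5's range; it's byte 4 of F1 83 A1 86 = 0x86.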